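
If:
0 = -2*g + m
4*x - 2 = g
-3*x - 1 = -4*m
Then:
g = 10/29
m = 20/29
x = 17/29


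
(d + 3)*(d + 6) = d^2 + 9*d + 18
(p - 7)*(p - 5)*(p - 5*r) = p^3 - 5*p^2*r - 12*p^2 + 60*p*r + 35*p - 175*r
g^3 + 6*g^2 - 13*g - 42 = (g - 3)*(g + 2)*(g + 7)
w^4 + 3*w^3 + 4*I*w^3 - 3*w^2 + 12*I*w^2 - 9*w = w*(w + 3)*(w + I)*(w + 3*I)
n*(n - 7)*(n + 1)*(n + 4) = n^4 - 2*n^3 - 31*n^2 - 28*n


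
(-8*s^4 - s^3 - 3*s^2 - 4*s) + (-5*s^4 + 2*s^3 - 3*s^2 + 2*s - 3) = -13*s^4 + s^3 - 6*s^2 - 2*s - 3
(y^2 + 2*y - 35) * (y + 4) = y^3 + 6*y^2 - 27*y - 140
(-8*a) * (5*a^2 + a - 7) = -40*a^3 - 8*a^2 + 56*a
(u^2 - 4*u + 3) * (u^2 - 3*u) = u^4 - 7*u^3 + 15*u^2 - 9*u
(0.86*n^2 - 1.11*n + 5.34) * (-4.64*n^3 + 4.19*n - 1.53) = -3.9904*n^5 + 5.1504*n^4 - 21.1742*n^3 - 5.9667*n^2 + 24.0729*n - 8.1702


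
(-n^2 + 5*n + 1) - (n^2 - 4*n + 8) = -2*n^2 + 9*n - 7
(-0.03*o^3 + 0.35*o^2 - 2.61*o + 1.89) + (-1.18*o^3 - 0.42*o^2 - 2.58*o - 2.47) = -1.21*o^3 - 0.07*o^2 - 5.19*o - 0.58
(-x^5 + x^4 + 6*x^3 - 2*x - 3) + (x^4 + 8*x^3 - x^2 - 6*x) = -x^5 + 2*x^4 + 14*x^3 - x^2 - 8*x - 3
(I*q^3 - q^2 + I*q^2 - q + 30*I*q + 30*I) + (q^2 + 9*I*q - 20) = I*q^3 + I*q^2 - q + 39*I*q - 20 + 30*I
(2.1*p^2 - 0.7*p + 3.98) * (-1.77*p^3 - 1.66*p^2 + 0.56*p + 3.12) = -3.717*p^5 - 2.247*p^4 - 4.7066*p^3 - 0.446799999999999*p^2 + 0.0448000000000004*p + 12.4176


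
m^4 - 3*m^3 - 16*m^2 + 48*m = m*(m - 4)*(m - 3)*(m + 4)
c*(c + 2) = c^2 + 2*c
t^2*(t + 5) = t^3 + 5*t^2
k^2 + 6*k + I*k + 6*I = (k + 6)*(k + I)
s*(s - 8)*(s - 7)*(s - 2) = s^4 - 17*s^3 + 86*s^2 - 112*s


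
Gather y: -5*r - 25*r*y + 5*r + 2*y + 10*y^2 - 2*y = -25*r*y + 10*y^2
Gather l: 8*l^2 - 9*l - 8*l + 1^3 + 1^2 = 8*l^2 - 17*l + 2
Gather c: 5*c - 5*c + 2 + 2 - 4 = 0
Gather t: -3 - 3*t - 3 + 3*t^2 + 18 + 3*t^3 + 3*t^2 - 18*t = 3*t^3 + 6*t^2 - 21*t + 12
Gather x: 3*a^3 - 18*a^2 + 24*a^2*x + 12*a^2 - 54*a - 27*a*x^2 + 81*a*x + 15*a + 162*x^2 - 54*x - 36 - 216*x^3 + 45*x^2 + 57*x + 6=3*a^3 - 6*a^2 - 39*a - 216*x^3 + x^2*(207 - 27*a) + x*(24*a^2 + 81*a + 3) - 30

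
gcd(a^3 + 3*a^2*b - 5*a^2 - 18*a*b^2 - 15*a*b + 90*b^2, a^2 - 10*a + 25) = a - 5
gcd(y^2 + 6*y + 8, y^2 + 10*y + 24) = y + 4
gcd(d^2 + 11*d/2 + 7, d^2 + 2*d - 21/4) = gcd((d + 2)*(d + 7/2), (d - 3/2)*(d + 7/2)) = d + 7/2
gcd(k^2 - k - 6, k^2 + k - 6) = 1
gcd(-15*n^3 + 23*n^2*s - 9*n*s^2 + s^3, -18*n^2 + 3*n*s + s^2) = -3*n + s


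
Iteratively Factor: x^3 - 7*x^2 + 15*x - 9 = (x - 3)*(x^2 - 4*x + 3) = (x - 3)^2*(x - 1)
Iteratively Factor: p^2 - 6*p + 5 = (p - 5)*(p - 1)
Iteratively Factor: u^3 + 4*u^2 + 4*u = (u + 2)*(u^2 + 2*u) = (u + 2)^2*(u)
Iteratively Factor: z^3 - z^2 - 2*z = (z)*(z^2 - z - 2) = z*(z + 1)*(z - 2)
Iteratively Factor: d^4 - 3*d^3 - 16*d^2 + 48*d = (d)*(d^3 - 3*d^2 - 16*d + 48) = d*(d - 3)*(d^2 - 16) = d*(d - 3)*(d + 4)*(d - 4)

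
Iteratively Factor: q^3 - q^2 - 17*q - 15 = (q - 5)*(q^2 + 4*q + 3) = (q - 5)*(q + 3)*(q + 1)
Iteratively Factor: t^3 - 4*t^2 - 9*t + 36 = (t + 3)*(t^2 - 7*t + 12) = (t - 4)*(t + 3)*(t - 3)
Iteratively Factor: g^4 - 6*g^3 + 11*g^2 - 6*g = (g - 3)*(g^3 - 3*g^2 + 2*g) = g*(g - 3)*(g^2 - 3*g + 2) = g*(g - 3)*(g - 1)*(g - 2)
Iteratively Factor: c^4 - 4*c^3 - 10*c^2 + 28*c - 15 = (c - 5)*(c^3 + c^2 - 5*c + 3) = (c - 5)*(c - 1)*(c^2 + 2*c - 3) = (c - 5)*(c - 1)^2*(c + 3)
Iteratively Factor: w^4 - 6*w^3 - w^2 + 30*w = (w - 5)*(w^3 - w^2 - 6*w) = (w - 5)*(w - 3)*(w^2 + 2*w) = (w - 5)*(w - 3)*(w + 2)*(w)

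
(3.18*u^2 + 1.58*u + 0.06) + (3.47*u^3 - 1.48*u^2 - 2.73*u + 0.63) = 3.47*u^3 + 1.7*u^2 - 1.15*u + 0.69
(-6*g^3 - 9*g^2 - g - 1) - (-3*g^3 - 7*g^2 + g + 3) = -3*g^3 - 2*g^2 - 2*g - 4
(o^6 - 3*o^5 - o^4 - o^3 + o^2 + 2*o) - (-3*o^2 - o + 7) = o^6 - 3*o^5 - o^4 - o^3 + 4*o^2 + 3*o - 7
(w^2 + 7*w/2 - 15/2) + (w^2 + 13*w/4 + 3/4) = 2*w^2 + 27*w/4 - 27/4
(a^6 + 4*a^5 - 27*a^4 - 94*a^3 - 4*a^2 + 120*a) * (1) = a^6 + 4*a^5 - 27*a^4 - 94*a^3 - 4*a^2 + 120*a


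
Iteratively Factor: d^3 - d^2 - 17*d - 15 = (d - 5)*(d^2 + 4*d + 3) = (d - 5)*(d + 1)*(d + 3)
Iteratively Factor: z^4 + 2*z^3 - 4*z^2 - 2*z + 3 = (z + 3)*(z^3 - z^2 - z + 1) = (z - 1)*(z + 3)*(z^2 - 1) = (z - 1)*(z + 1)*(z + 3)*(z - 1)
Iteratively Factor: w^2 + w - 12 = (w - 3)*(w + 4)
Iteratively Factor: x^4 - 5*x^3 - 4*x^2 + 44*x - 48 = (x - 2)*(x^3 - 3*x^2 - 10*x + 24) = (x - 2)^2*(x^2 - x - 12) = (x - 4)*(x - 2)^2*(x + 3)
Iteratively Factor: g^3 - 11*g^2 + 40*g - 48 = (g - 3)*(g^2 - 8*g + 16) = (g - 4)*(g - 3)*(g - 4)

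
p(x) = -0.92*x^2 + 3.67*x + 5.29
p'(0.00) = 3.67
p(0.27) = 6.21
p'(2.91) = -1.68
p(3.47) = 6.95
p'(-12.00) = 25.75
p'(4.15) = -3.97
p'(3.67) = -3.08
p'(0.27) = 3.17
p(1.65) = 8.84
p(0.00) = 5.29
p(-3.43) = -18.12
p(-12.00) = -171.23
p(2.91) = 8.18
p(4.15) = 4.68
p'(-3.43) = 9.98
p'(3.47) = -2.71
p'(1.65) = 0.63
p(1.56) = 8.78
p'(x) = 3.67 - 1.84*x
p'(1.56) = 0.80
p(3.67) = 6.37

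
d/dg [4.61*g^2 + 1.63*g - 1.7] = 9.22*g + 1.63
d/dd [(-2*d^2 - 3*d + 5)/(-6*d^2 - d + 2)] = (-16*d^2 + 52*d - 1)/(36*d^4 + 12*d^3 - 23*d^2 - 4*d + 4)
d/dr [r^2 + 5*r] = 2*r + 5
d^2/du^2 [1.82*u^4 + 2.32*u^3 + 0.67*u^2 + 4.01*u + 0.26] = 21.84*u^2 + 13.92*u + 1.34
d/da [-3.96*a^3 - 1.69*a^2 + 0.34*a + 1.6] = -11.88*a^2 - 3.38*a + 0.34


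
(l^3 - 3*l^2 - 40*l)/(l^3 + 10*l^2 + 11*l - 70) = l*(l - 8)/(l^2 + 5*l - 14)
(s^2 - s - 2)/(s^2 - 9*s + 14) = (s + 1)/(s - 7)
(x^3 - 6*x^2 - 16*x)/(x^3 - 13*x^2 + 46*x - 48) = x*(x + 2)/(x^2 - 5*x + 6)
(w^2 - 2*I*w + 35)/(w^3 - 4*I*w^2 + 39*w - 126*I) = (w + 5*I)/(w^2 + 3*I*w + 18)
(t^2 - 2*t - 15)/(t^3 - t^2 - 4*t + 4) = (t^2 - 2*t - 15)/(t^3 - t^2 - 4*t + 4)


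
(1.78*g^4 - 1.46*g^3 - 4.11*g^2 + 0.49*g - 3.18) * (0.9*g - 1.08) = 1.602*g^5 - 3.2364*g^4 - 2.1222*g^3 + 4.8798*g^2 - 3.3912*g + 3.4344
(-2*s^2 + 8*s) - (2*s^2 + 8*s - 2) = 2 - 4*s^2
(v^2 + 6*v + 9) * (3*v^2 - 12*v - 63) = 3*v^4 + 6*v^3 - 108*v^2 - 486*v - 567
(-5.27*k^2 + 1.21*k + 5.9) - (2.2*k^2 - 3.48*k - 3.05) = -7.47*k^2 + 4.69*k + 8.95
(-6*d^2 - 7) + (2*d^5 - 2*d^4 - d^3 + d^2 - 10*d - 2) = 2*d^5 - 2*d^4 - d^3 - 5*d^2 - 10*d - 9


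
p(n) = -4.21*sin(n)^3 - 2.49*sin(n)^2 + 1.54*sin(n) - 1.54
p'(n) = -12.63*sin(n)^2*cos(n) - 4.98*sin(n)*cos(n) + 1.54*cos(n)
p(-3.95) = -3.32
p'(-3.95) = 5.99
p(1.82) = -6.22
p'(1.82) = 3.74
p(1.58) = -6.70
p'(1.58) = 0.15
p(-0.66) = -2.45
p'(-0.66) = -0.12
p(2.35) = -3.22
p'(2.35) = 5.90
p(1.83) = -6.18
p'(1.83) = 3.86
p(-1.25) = -1.65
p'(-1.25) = -1.61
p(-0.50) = -2.39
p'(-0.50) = 0.90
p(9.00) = -1.62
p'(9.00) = 2.42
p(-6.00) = -1.40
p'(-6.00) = -0.80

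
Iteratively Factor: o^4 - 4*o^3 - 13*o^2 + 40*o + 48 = (o - 4)*(o^3 - 13*o - 12) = (o - 4)*(o + 1)*(o^2 - o - 12) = (o - 4)^2*(o + 1)*(o + 3)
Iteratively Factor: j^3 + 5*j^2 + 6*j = (j + 2)*(j^2 + 3*j) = j*(j + 2)*(j + 3)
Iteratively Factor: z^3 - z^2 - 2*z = (z + 1)*(z^2 - 2*z) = (z - 2)*(z + 1)*(z)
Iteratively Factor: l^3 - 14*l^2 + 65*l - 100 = (l - 5)*(l^2 - 9*l + 20) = (l - 5)*(l - 4)*(l - 5)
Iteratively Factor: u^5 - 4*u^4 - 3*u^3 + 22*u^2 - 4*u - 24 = (u - 3)*(u^4 - u^3 - 6*u^2 + 4*u + 8) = (u - 3)*(u + 2)*(u^3 - 3*u^2 + 4) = (u - 3)*(u - 2)*(u + 2)*(u^2 - u - 2) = (u - 3)*(u - 2)^2*(u + 2)*(u + 1)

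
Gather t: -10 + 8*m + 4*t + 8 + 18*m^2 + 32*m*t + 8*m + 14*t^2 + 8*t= 18*m^2 + 16*m + 14*t^2 + t*(32*m + 12) - 2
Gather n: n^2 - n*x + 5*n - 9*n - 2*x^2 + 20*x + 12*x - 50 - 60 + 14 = n^2 + n*(-x - 4) - 2*x^2 + 32*x - 96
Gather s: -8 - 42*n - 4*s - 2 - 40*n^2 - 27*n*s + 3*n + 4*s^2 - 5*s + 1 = -40*n^2 - 39*n + 4*s^2 + s*(-27*n - 9) - 9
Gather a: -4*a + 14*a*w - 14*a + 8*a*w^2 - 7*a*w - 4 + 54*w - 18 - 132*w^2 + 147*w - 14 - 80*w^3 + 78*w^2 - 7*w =a*(8*w^2 + 7*w - 18) - 80*w^3 - 54*w^2 + 194*w - 36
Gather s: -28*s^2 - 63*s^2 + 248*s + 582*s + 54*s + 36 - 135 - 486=-91*s^2 + 884*s - 585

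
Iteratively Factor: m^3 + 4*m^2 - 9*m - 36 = (m + 3)*(m^2 + m - 12) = (m - 3)*(m + 3)*(m + 4)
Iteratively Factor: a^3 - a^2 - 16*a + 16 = (a - 1)*(a^2 - 16) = (a - 1)*(a + 4)*(a - 4)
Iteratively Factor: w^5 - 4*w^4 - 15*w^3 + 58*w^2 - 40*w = (w - 5)*(w^4 + w^3 - 10*w^2 + 8*w) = (w - 5)*(w - 1)*(w^3 + 2*w^2 - 8*w) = (w - 5)*(w - 2)*(w - 1)*(w^2 + 4*w) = (w - 5)*(w - 2)*(w - 1)*(w + 4)*(w)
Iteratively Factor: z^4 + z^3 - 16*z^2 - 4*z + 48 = (z + 2)*(z^3 - z^2 - 14*z + 24) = (z - 3)*(z + 2)*(z^2 + 2*z - 8) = (z - 3)*(z - 2)*(z + 2)*(z + 4)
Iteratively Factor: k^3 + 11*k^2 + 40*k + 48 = (k + 4)*(k^2 + 7*k + 12) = (k + 3)*(k + 4)*(k + 4)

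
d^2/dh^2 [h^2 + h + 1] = 2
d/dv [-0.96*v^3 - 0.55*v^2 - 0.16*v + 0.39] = -2.88*v^2 - 1.1*v - 0.16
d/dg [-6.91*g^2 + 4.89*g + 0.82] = 4.89 - 13.82*g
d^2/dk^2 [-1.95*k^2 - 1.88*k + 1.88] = -3.90000000000000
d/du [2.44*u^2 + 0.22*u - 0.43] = 4.88*u + 0.22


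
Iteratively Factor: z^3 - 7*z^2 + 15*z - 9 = (z - 3)*(z^2 - 4*z + 3) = (z - 3)*(z - 1)*(z - 3)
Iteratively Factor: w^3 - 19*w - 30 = (w + 2)*(w^2 - 2*w - 15) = (w + 2)*(w + 3)*(w - 5)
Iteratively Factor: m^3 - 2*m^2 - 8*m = (m)*(m^2 - 2*m - 8) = m*(m - 4)*(m + 2)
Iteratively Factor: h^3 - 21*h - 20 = (h + 4)*(h^2 - 4*h - 5) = (h - 5)*(h + 4)*(h + 1)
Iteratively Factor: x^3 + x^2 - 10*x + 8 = (x + 4)*(x^2 - 3*x + 2) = (x - 1)*(x + 4)*(x - 2)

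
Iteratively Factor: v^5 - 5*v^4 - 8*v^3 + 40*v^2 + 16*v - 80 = (v - 2)*(v^4 - 3*v^3 - 14*v^2 + 12*v + 40) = (v - 2)^2*(v^3 - v^2 - 16*v - 20) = (v - 5)*(v - 2)^2*(v^2 + 4*v + 4) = (v - 5)*(v - 2)^2*(v + 2)*(v + 2)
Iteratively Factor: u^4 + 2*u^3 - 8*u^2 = (u + 4)*(u^3 - 2*u^2) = (u - 2)*(u + 4)*(u^2) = u*(u - 2)*(u + 4)*(u)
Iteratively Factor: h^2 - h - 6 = (h - 3)*(h + 2)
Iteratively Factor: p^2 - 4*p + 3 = (p - 3)*(p - 1)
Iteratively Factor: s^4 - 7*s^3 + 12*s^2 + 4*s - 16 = (s - 2)*(s^3 - 5*s^2 + 2*s + 8) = (s - 2)^2*(s^2 - 3*s - 4) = (s - 4)*(s - 2)^2*(s + 1)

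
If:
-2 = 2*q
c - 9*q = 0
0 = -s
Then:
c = -9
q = -1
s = 0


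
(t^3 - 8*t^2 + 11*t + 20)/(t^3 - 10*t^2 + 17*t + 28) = (t - 5)/(t - 7)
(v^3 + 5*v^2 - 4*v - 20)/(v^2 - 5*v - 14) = (v^2 + 3*v - 10)/(v - 7)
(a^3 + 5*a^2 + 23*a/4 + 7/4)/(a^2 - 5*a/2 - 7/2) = (4*a^2 + 16*a + 7)/(2*(2*a - 7))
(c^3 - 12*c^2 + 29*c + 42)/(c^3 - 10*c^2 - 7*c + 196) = (c^2 - 5*c - 6)/(c^2 - 3*c - 28)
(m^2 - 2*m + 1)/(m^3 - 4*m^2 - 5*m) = (-m^2 + 2*m - 1)/(m*(-m^2 + 4*m + 5))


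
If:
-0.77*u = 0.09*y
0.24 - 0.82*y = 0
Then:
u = -0.03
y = 0.29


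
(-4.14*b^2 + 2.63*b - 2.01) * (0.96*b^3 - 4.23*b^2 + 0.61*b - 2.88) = -3.9744*b^5 + 20.037*b^4 - 15.5799*b^3 + 22.0298*b^2 - 8.8005*b + 5.7888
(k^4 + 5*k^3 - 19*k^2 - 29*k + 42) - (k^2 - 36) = k^4 + 5*k^3 - 20*k^2 - 29*k + 78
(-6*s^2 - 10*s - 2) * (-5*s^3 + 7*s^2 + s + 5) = 30*s^5 + 8*s^4 - 66*s^3 - 54*s^2 - 52*s - 10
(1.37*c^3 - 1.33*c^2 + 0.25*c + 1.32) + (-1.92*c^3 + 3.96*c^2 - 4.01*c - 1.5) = -0.55*c^3 + 2.63*c^2 - 3.76*c - 0.18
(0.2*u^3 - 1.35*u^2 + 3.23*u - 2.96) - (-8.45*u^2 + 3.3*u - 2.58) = 0.2*u^3 + 7.1*u^2 - 0.0699999999999998*u - 0.38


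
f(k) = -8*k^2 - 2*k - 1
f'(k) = -16*k - 2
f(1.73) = -28.40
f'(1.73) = -29.68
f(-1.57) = -17.58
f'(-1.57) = 23.12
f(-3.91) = -115.48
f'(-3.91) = 60.56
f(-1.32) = -12.30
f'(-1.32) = 19.12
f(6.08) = -308.89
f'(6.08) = -99.28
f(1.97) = -35.99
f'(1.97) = -33.52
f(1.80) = -30.52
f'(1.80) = -30.80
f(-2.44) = -43.75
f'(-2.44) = 37.04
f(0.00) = -1.00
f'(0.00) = -2.00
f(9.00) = -667.00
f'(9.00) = -146.00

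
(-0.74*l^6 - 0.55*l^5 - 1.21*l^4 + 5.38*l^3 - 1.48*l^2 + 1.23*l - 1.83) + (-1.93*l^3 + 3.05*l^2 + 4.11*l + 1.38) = -0.74*l^6 - 0.55*l^5 - 1.21*l^4 + 3.45*l^3 + 1.57*l^2 + 5.34*l - 0.45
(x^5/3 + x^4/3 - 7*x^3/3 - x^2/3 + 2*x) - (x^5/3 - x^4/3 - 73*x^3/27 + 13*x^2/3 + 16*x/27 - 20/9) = 2*x^4/3 + 10*x^3/27 - 14*x^2/3 + 38*x/27 + 20/9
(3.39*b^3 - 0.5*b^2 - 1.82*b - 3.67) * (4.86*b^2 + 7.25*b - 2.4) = 16.4754*b^5 + 22.1475*b^4 - 20.6062*b^3 - 29.8312*b^2 - 22.2395*b + 8.808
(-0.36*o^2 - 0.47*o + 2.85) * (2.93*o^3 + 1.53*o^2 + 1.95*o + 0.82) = -1.0548*o^5 - 1.9279*o^4 + 6.9294*o^3 + 3.1488*o^2 + 5.1721*o + 2.337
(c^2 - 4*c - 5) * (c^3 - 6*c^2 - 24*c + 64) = c^5 - 10*c^4 - 5*c^3 + 190*c^2 - 136*c - 320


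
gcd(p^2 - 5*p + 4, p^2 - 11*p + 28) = p - 4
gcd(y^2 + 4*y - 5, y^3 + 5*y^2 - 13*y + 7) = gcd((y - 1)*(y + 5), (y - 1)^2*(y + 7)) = y - 1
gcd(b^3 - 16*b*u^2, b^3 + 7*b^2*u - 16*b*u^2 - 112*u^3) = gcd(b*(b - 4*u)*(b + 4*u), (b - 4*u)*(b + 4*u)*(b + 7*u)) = -b^2 + 16*u^2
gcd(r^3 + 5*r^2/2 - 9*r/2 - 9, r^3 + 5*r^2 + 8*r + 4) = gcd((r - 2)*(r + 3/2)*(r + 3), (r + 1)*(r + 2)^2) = 1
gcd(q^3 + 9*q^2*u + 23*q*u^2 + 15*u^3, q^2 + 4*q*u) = 1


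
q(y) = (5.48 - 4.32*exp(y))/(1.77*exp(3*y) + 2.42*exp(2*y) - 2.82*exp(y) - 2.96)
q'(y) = (5.48 - 4.32*exp(y))*(-5.31*exp(3*y) - 4.84*exp(2*y) + 2.82*exp(y))/(1.77*exp(3*y) + 2.42*exp(2*y) - 2.82*exp(y) - 2.96)^2 - 4.32*exp(y)/(1.77*exp(3*y) + 2.42*exp(2*y) - 2.82*exp(y) - 2.96)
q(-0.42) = -0.81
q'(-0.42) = 0.44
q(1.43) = -0.08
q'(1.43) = 0.12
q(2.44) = -0.01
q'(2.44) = 0.03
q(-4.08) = -1.80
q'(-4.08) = 0.05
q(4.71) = -0.00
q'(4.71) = 0.00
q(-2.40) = -1.59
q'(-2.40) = 0.23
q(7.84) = -0.00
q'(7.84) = 0.00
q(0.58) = -0.23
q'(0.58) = 0.16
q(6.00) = 0.00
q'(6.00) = 0.00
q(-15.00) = -1.85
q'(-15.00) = 0.00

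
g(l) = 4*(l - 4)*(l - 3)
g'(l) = 8*l - 28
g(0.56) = 33.57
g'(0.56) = -23.52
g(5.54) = 15.65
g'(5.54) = 16.32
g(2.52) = 2.84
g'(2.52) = -7.84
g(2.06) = 7.29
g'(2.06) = -11.52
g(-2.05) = 122.21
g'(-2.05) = -44.40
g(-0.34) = 57.98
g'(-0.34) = -30.72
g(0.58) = 33.11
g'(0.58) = -23.36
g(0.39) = 37.69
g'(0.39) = -24.88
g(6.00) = 24.00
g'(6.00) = 20.00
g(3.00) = 0.00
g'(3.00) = -4.00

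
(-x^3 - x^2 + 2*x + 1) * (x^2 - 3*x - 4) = -x^5 + 2*x^4 + 9*x^3 - x^2 - 11*x - 4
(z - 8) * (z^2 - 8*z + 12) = z^3 - 16*z^2 + 76*z - 96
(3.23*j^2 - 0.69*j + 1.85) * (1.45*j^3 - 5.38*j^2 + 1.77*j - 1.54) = 4.6835*j^5 - 18.3779*j^4 + 12.1118*j^3 - 16.1485*j^2 + 4.3371*j - 2.849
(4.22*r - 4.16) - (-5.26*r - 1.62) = 9.48*r - 2.54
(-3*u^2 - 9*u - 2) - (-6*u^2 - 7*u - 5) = 3*u^2 - 2*u + 3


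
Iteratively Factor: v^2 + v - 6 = (v - 2)*(v + 3)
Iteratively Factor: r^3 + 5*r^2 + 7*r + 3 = (r + 1)*(r^2 + 4*r + 3) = (r + 1)^2*(r + 3)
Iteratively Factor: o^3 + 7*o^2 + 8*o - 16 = (o + 4)*(o^2 + 3*o - 4) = (o - 1)*(o + 4)*(o + 4)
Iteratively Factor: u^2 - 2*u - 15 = (u - 5)*(u + 3)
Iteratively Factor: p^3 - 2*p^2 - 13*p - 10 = (p + 1)*(p^2 - 3*p - 10) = (p + 1)*(p + 2)*(p - 5)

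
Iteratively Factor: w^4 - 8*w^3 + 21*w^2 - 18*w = (w)*(w^3 - 8*w^2 + 21*w - 18) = w*(w - 3)*(w^2 - 5*w + 6) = w*(w - 3)^2*(w - 2)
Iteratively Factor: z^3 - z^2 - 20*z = (z + 4)*(z^2 - 5*z) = z*(z + 4)*(z - 5)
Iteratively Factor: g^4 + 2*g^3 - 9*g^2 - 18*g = (g + 3)*(g^3 - g^2 - 6*g) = (g + 2)*(g + 3)*(g^2 - 3*g) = (g - 3)*(g + 2)*(g + 3)*(g)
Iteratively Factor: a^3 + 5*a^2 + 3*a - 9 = (a + 3)*(a^2 + 2*a - 3) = (a + 3)^2*(a - 1)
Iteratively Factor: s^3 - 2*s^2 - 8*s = (s + 2)*(s^2 - 4*s) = (s - 4)*(s + 2)*(s)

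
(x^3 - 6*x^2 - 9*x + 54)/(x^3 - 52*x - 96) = (-x^3 + 6*x^2 + 9*x - 54)/(-x^3 + 52*x + 96)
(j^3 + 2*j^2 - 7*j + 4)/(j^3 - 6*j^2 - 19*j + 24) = (j^2 + 3*j - 4)/(j^2 - 5*j - 24)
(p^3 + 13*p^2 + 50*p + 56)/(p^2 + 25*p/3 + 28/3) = 3*(p^2 + 6*p + 8)/(3*p + 4)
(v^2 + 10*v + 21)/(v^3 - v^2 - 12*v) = (v + 7)/(v*(v - 4))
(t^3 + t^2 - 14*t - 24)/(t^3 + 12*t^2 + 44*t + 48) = (t^2 - t - 12)/(t^2 + 10*t + 24)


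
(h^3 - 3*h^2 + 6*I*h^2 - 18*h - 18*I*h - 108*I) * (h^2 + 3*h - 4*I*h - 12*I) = h^5 + 2*I*h^4 - 3*h^3 - 54*h^2 - 54*I*h^2 - 648*h - 108*I*h - 1296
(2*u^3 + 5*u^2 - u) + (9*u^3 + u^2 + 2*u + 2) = 11*u^3 + 6*u^2 + u + 2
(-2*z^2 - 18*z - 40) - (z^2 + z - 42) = -3*z^2 - 19*z + 2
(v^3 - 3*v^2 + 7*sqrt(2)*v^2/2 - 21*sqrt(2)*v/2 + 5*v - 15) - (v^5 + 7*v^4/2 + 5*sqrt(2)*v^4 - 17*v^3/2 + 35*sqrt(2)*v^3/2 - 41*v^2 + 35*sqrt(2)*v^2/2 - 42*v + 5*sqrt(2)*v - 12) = -v^5 - 5*sqrt(2)*v^4 - 7*v^4/2 - 35*sqrt(2)*v^3/2 + 19*v^3/2 - 14*sqrt(2)*v^2 + 38*v^2 - 31*sqrt(2)*v/2 + 47*v - 3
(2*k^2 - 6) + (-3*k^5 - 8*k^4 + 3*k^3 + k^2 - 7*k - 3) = -3*k^5 - 8*k^4 + 3*k^3 + 3*k^2 - 7*k - 9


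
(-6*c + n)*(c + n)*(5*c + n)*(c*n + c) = -30*c^4*n - 30*c^4 - 31*c^3*n^2 - 31*c^3*n + c*n^4 + c*n^3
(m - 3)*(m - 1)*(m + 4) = m^3 - 13*m + 12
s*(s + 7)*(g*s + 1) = g*s^3 + 7*g*s^2 + s^2 + 7*s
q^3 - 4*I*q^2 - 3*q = q*(q - 3*I)*(q - I)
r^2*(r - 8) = r^3 - 8*r^2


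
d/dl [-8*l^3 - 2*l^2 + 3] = 4*l*(-6*l - 1)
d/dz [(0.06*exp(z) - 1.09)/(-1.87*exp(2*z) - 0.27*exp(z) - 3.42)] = (0.1122*exp(2*z) - 4.0766*exp(z) - 0.4995)*exp(z)/(3.4969*exp(4*z) + 1.0098*exp(3*z) + 12.8637*exp(2*z) + 1.8468*exp(z) + 11.6964)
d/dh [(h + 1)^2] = 2*h + 2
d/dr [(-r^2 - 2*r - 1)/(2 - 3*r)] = (3*r^2 - 4*r - 7)/(9*r^2 - 12*r + 4)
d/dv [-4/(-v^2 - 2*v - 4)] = 8*(-v - 1)/(v^2 + 2*v + 4)^2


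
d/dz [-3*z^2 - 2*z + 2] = -6*z - 2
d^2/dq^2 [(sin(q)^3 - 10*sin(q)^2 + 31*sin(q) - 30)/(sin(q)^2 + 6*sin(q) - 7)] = (-sin(q)^6 - 19*sin(q)^5 - 240*sin(q)^4 + 1168*sin(q)^3 - 1027*sin(q)^2 + 699*sin(q) + 956)/((sin(q) - 1)^2*(sin(q) + 7)^3)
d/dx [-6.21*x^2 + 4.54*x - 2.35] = 4.54 - 12.42*x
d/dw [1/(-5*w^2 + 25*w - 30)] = (2*w - 5)/(5*(w^2 - 5*w + 6)^2)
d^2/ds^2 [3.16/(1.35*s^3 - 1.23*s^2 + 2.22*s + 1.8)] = ((7.7736 - 25.596*s)*(1.35*s^3 - 1.23*s^2 + 2.22*s + 1.8) + 3.16*(4.05*s^2 - 2.46*s + 2.22)*(8.1*s^2 - 4.92*s + 4.44))/(1.35*s^3 - 1.23*s^2 + 2.22*s + 1.8)^3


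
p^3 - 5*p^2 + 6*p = p*(p - 3)*(p - 2)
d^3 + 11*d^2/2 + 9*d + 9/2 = (d + 1)*(d + 3/2)*(d + 3)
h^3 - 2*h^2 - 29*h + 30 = (h - 6)*(h - 1)*(h + 5)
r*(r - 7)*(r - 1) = r^3 - 8*r^2 + 7*r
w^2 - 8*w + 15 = (w - 5)*(w - 3)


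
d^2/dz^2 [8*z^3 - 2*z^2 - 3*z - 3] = 48*z - 4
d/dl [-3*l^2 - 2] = -6*l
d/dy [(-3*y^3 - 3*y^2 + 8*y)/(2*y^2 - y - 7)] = 2*(-3*y^4 + 3*y^3 + 25*y^2 + 21*y - 28)/(4*y^4 - 4*y^3 - 27*y^2 + 14*y + 49)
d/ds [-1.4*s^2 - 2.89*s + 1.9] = -2.8*s - 2.89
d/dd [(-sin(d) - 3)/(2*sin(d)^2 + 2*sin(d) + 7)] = (12*sin(d) - cos(2*d))*cos(d)/(2*sin(d) - cos(2*d) + 8)^2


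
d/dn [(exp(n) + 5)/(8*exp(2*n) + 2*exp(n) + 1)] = (-2*(exp(n) + 5)*(8*exp(n) + 1) + 8*exp(2*n) + 2*exp(n) + 1)*exp(n)/(8*exp(2*n) + 2*exp(n) + 1)^2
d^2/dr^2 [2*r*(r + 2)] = 4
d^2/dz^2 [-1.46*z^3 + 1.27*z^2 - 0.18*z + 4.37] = 2.54 - 8.76*z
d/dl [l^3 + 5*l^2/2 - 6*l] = 3*l^2 + 5*l - 6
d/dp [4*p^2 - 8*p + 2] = 8*p - 8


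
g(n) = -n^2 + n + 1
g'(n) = 1 - 2*n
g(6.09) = -30.00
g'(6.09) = -11.18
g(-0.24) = 0.70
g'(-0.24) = 1.48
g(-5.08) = -29.89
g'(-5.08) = 11.16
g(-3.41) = -14.04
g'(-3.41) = 7.82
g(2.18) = -1.57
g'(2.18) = -3.36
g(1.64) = -0.05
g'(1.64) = -2.28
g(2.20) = -1.64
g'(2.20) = -3.40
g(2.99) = -4.95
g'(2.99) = -4.98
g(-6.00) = -41.00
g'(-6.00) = 13.00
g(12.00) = -131.00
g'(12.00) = -23.00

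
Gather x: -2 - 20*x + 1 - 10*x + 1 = -30*x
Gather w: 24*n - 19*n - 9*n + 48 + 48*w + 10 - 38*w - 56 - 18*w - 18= -4*n - 8*w - 16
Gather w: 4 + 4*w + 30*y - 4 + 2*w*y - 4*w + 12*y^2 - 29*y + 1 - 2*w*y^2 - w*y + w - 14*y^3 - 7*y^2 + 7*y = w*(-2*y^2 + y + 1) - 14*y^3 + 5*y^2 + 8*y + 1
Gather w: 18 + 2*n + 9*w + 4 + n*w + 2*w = 2*n + w*(n + 11) + 22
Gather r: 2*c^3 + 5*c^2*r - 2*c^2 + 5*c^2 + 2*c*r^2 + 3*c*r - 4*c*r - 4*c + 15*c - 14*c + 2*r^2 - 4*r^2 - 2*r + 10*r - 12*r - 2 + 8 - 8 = 2*c^3 + 3*c^2 - 3*c + r^2*(2*c - 2) + r*(5*c^2 - c - 4) - 2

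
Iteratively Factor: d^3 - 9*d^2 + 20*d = (d)*(d^2 - 9*d + 20) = d*(d - 4)*(d - 5)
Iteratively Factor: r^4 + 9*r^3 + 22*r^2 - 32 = (r + 4)*(r^3 + 5*r^2 + 2*r - 8) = (r + 4)^2*(r^2 + r - 2) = (r - 1)*(r + 4)^2*(r + 2)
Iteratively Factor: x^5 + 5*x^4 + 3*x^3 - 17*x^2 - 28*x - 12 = (x + 2)*(x^4 + 3*x^3 - 3*x^2 - 11*x - 6) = (x + 2)*(x + 3)*(x^3 - 3*x - 2) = (x + 1)*(x + 2)*(x + 3)*(x^2 - x - 2) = (x - 2)*(x + 1)*(x + 2)*(x + 3)*(x + 1)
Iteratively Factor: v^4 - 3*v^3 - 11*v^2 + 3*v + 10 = (v - 5)*(v^3 + 2*v^2 - v - 2) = (v - 5)*(v + 1)*(v^2 + v - 2) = (v - 5)*(v - 1)*(v + 1)*(v + 2)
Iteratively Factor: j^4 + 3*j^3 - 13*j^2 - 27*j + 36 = (j + 3)*(j^3 - 13*j + 12) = (j - 3)*(j + 3)*(j^2 + 3*j - 4) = (j - 3)*(j + 3)*(j + 4)*(j - 1)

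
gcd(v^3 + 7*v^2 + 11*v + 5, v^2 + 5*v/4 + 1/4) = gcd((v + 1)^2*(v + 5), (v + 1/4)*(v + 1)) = v + 1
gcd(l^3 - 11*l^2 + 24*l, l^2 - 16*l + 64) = l - 8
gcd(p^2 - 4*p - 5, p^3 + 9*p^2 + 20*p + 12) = p + 1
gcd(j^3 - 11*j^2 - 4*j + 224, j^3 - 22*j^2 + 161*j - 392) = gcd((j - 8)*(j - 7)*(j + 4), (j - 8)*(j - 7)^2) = j^2 - 15*j + 56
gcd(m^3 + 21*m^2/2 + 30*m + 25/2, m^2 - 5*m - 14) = 1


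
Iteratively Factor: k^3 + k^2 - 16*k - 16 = (k - 4)*(k^2 + 5*k + 4) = (k - 4)*(k + 4)*(k + 1)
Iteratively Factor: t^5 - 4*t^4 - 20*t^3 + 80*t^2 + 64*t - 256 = (t - 2)*(t^4 - 2*t^3 - 24*t^2 + 32*t + 128) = (t - 2)*(t + 4)*(t^3 - 6*t^2 + 32) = (t - 2)*(t + 2)*(t + 4)*(t^2 - 8*t + 16) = (t - 4)*(t - 2)*(t + 2)*(t + 4)*(t - 4)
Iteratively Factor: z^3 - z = (z - 1)*(z^2 + z) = z*(z - 1)*(z + 1)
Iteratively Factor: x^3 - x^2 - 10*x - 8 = (x + 1)*(x^2 - 2*x - 8) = (x + 1)*(x + 2)*(x - 4)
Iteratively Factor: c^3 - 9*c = (c + 3)*(c^2 - 3*c) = c*(c + 3)*(c - 3)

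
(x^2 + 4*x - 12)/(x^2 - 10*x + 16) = (x + 6)/(x - 8)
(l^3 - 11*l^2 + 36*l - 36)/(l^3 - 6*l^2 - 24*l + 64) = (l^2 - 9*l + 18)/(l^2 - 4*l - 32)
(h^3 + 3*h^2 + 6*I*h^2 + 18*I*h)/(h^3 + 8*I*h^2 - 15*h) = (h^2 + h*(3 + 6*I) + 18*I)/(h^2 + 8*I*h - 15)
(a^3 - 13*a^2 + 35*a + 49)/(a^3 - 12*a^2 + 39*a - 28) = (a^2 - 6*a - 7)/(a^2 - 5*a + 4)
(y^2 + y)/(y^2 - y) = (y + 1)/(y - 1)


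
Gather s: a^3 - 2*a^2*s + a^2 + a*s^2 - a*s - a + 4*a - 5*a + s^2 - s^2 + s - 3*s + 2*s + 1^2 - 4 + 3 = a^3 + a^2 + a*s^2 - 2*a + s*(-2*a^2 - a)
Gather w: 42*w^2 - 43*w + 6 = 42*w^2 - 43*w + 6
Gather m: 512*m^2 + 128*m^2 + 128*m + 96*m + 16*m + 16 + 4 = 640*m^2 + 240*m + 20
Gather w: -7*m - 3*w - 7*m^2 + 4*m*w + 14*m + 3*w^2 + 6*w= -7*m^2 + 7*m + 3*w^2 + w*(4*m + 3)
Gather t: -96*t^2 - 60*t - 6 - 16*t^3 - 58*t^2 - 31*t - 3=-16*t^3 - 154*t^2 - 91*t - 9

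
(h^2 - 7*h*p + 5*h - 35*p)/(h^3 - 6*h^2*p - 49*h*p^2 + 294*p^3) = (-h - 5)/(-h^2 - h*p + 42*p^2)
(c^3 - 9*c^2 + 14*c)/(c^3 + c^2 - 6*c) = (c - 7)/(c + 3)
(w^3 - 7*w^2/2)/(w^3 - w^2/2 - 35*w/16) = 8*w*(7 - 2*w)/(-16*w^2 + 8*w + 35)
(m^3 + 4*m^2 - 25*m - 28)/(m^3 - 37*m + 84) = (m + 1)/(m - 3)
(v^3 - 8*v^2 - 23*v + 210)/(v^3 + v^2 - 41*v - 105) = (v - 6)/(v + 3)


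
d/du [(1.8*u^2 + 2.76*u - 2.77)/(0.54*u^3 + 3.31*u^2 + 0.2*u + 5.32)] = (-0.972*u^4 - 2.9808*u^3 - 4.2882*u^2 + 37.4894*u + 15.2372)/(0.2916*u^6 + 3.5748*u^5 + 11.1721*u^4 + 7.0696*u^3 + 35.2584*u^2 + 2.128*u + 28.3024)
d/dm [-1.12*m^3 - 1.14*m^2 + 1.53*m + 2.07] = -3.36*m^2 - 2.28*m + 1.53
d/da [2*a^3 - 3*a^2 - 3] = 6*a*(a - 1)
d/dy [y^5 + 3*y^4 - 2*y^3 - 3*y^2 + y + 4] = 5*y^4 + 12*y^3 - 6*y^2 - 6*y + 1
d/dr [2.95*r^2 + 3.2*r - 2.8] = 5.9*r + 3.2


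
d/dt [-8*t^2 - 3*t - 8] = -16*t - 3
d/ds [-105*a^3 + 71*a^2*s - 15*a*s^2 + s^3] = 71*a^2 - 30*a*s + 3*s^2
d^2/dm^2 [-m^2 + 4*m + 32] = -2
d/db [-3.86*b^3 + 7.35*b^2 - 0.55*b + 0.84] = -11.58*b^2 + 14.7*b - 0.55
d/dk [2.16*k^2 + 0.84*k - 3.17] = 4.32*k + 0.84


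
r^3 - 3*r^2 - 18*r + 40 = (r - 5)*(r - 2)*(r + 4)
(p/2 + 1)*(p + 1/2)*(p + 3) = p^3/2 + 11*p^2/4 + 17*p/4 + 3/2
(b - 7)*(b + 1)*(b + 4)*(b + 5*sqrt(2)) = b^4 - 2*b^3 + 5*sqrt(2)*b^3 - 31*b^2 - 10*sqrt(2)*b^2 - 155*sqrt(2)*b - 28*b - 140*sqrt(2)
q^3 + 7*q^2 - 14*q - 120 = (q - 4)*(q + 5)*(q + 6)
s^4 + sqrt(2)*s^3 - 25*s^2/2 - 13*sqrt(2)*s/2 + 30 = (s - 2*sqrt(2))*(s - sqrt(2))*(s + 3*sqrt(2)/2)*(s + 5*sqrt(2)/2)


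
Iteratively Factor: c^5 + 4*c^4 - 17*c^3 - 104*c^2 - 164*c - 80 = (c - 5)*(c^4 + 9*c^3 + 28*c^2 + 36*c + 16) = (c - 5)*(c + 2)*(c^3 + 7*c^2 + 14*c + 8) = (c - 5)*(c + 2)*(c + 4)*(c^2 + 3*c + 2) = (c - 5)*(c + 1)*(c + 2)*(c + 4)*(c + 2)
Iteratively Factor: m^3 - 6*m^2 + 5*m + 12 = (m + 1)*(m^2 - 7*m + 12) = (m - 4)*(m + 1)*(m - 3)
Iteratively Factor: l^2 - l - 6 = (l - 3)*(l + 2)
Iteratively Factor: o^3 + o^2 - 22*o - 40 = (o + 2)*(o^2 - o - 20) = (o - 5)*(o + 2)*(o + 4)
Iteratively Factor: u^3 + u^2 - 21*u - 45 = (u + 3)*(u^2 - 2*u - 15) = (u + 3)^2*(u - 5)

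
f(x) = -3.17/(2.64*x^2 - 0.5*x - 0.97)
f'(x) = -3.17*(0.5 - 5.28*x)/(2.64*x^2 - 0.5*x - 0.97)^2 = (16.7376*x - 1.585)/(-2.64*x^2 + 0.5*x + 0.97)^2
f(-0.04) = 3.35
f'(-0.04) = -2.52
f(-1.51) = -0.55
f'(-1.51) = -0.80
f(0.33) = 3.74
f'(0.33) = 5.48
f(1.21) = -1.38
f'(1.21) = 3.56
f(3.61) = -0.10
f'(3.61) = 0.06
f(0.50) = 5.66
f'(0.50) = 21.63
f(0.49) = 5.45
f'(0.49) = 19.59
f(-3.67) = -0.09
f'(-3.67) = -0.05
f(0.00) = 3.27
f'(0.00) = -1.68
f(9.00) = -0.02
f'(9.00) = 0.00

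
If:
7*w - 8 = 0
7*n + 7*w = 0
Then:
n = -8/7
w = 8/7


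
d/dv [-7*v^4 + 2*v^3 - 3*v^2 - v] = -28*v^3 + 6*v^2 - 6*v - 1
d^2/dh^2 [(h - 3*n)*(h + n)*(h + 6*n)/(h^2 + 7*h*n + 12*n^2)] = 12*n^2*(-h^3 + 9*h^2*n + 99*h*n^2 + 195*n^3)/(h^6 + 21*h^5*n + 183*h^4*n^2 + 847*h^3*n^3 + 2196*h^2*n^4 + 3024*h*n^5 + 1728*n^6)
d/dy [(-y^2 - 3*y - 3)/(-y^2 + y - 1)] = 2*(-2*y^2 - 2*y + 3)/(y^4 - 2*y^3 + 3*y^2 - 2*y + 1)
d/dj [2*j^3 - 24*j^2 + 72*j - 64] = 6*j^2 - 48*j + 72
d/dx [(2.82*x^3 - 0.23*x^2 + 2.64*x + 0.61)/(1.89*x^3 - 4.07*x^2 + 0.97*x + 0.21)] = (-11.0427*x^4 - 4.5084*x^3 + 8.8396*x^2 + 4.8688*x - 0.0373)/(3.5721*x^6 - 15.3846*x^5 + 20.2315*x^4 - 7.102*x^3 - 0.7685*x^2 + 0.4074*x + 0.0441)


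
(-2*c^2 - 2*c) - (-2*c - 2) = 2 - 2*c^2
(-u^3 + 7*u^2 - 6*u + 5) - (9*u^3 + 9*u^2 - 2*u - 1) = -10*u^3 - 2*u^2 - 4*u + 6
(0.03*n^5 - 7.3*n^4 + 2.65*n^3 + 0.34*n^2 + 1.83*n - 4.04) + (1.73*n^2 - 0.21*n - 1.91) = 0.03*n^5 - 7.3*n^4 + 2.65*n^3 + 2.07*n^2 + 1.62*n - 5.95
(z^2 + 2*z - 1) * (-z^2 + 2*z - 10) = -z^4 - 5*z^2 - 22*z + 10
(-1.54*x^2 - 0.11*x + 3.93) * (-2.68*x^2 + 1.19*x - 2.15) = 4.1272*x^4 - 1.5378*x^3 - 7.3523*x^2 + 4.9132*x - 8.4495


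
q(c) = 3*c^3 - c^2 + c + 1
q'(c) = 9*c^2 - 2*c + 1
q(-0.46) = 0.04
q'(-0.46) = 3.82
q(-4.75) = -347.83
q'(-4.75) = 213.56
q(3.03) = 78.30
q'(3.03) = 77.57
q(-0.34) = 0.43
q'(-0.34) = 2.72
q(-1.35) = -9.55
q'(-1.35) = 20.10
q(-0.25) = 0.64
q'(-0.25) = 2.06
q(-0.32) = 0.48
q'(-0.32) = 2.56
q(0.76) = 2.50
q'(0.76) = 4.68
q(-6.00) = -689.00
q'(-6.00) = 337.00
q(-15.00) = -10364.00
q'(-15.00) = 2056.00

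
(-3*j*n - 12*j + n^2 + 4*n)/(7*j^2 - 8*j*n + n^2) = (-3*j*n - 12*j + n^2 + 4*n)/(7*j^2 - 8*j*n + n^2)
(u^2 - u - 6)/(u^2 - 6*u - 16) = (u - 3)/(u - 8)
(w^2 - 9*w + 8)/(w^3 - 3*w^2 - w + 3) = (w - 8)/(w^2 - 2*w - 3)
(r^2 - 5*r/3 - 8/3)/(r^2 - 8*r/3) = (r + 1)/r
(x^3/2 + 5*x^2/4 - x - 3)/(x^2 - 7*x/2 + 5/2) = (2*x^3 + 5*x^2 - 4*x - 12)/(2*(2*x^2 - 7*x + 5))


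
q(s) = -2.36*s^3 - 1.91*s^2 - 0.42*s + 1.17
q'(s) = -7.08*s^2 - 3.82*s - 0.42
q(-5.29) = 299.31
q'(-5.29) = -178.34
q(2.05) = -28.05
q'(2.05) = -38.00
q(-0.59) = 1.24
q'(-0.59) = -0.63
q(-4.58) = 189.76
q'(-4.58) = -131.44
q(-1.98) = 12.83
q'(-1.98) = -20.61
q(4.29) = -222.11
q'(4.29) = -147.11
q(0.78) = -1.44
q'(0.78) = -7.71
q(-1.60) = 6.62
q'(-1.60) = -12.43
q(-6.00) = 444.69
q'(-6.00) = -232.38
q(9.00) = -1877.76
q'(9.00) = -608.28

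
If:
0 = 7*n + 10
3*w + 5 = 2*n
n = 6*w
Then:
No Solution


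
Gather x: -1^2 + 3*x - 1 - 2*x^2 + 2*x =-2*x^2 + 5*x - 2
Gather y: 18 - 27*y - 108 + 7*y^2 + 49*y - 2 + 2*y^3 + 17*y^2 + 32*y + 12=2*y^3 + 24*y^2 + 54*y - 80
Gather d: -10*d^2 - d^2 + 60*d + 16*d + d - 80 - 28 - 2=-11*d^2 + 77*d - 110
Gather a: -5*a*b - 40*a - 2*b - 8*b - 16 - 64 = a*(-5*b - 40) - 10*b - 80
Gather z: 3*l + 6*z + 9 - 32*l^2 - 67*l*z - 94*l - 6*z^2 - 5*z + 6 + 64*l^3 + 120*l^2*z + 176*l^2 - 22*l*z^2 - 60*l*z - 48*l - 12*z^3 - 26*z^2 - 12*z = 64*l^3 + 144*l^2 - 139*l - 12*z^3 + z^2*(-22*l - 32) + z*(120*l^2 - 127*l - 11) + 15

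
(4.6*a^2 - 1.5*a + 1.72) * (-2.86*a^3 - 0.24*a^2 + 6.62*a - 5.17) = -13.156*a^5 + 3.186*a^4 + 25.8928*a^3 - 34.1248*a^2 + 19.1414*a - 8.8924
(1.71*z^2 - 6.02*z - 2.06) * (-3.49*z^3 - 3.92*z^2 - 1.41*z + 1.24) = -5.9679*z^5 + 14.3066*z^4 + 28.3767*z^3 + 18.6838*z^2 - 4.5602*z - 2.5544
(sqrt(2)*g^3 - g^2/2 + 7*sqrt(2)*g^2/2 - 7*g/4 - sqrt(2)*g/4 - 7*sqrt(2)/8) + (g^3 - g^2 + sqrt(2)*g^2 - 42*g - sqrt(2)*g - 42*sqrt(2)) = g^3 + sqrt(2)*g^3 - 3*g^2/2 + 9*sqrt(2)*g^2/2 - 175*g/4 - 5*sqrt(2)*g/4 - 343*sqrt(2)/8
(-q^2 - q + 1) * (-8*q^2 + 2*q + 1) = 8*q^4 + 6*q^3 - 11*q^2 + q + 1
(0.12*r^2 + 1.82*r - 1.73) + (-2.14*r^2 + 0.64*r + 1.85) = -2.02*r^2 + 2.46*r + 0.12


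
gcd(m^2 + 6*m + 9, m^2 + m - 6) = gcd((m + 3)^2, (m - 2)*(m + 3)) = m + 3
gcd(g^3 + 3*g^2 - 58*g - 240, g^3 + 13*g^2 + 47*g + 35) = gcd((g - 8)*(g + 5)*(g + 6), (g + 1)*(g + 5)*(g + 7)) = g + 5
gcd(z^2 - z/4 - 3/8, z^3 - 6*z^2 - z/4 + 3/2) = z + 1/2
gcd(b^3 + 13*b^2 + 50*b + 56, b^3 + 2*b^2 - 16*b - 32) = b^2 + 6*b + 8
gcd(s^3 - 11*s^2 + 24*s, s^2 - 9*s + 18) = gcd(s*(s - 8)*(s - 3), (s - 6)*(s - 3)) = s - 3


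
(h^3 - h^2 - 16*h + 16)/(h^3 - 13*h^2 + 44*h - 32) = (h + 4)/(h - 8)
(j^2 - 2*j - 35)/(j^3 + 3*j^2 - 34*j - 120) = (j - 7)/(j^2 - 2*j - 24)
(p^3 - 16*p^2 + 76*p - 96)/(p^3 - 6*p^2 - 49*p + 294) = (p^2 - 10*p + 16)/(p^2 - 49)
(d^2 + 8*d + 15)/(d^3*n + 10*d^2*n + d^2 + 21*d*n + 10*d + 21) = (d + 5)/(d^2*n + 7*d*n + d + 7)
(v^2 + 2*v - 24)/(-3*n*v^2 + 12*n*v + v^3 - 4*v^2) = (v + 6)/(v*(-3*n + v))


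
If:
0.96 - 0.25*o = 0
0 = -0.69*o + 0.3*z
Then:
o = 3.84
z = 8.83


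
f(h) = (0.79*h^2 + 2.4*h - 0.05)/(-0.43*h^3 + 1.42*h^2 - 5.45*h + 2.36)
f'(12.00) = 0.03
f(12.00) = -0.24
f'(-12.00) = 0.00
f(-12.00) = 0.08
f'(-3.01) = -0.06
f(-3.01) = -0.00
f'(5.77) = 0.13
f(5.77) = -0.62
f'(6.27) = 0.11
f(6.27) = -0.56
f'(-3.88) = -0.03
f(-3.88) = 0.04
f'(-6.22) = -0.01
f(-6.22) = 0.08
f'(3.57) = 0.20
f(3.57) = -1.00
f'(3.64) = 0.20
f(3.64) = -0.99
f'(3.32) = 0.20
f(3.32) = -1.05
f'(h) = (1.58*h + 2.4)/(-0.43*h^3 + 1.42*h^2 - 5.45*h + 2.36) + (0.79*h^2 + 2.4*h - 0.05)*(1.29*h^2 - 2.84*h + 5.45)/(-0.43*h^3 + 1.42*h^2 - 5.45*h + 2.36)^2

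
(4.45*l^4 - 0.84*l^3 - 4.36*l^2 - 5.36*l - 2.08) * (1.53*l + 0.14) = 6.8085*l^5 - 0.6622*l^4 - 6.7884*l^3 - 8.8112*l^2 - 3.9328*l - 0.2912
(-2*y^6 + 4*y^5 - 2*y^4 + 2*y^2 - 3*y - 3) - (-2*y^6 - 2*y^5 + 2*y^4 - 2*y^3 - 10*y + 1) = 6*y^5 - 4*y^4 + 2*y^3 + 2*y^2 + 7*y - 4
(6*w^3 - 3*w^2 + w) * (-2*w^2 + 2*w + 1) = -12*w^5 + 18*w^4 - 2*w^3 - w^2 + w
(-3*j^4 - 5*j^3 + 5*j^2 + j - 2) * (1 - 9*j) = 27*j^5 + 42*j^4 - 50*j^3 - 4*j^2 + 19*j - 2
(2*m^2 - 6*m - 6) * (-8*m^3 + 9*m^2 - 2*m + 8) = -16*m^5 + 66*m^4 - 10*m^3 - 26*m^2 - 36*m - 48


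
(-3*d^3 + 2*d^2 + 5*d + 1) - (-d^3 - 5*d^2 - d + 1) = -2*d^3 + 7*d^2 + 6*d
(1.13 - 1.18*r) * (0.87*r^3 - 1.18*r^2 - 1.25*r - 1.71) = -1.0266*r^4 + 2.3755*r^3 + 0.1416*r^2 + 0.6053*r - 1.9323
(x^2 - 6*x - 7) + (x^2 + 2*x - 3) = 2*x^2 - 4*x - 10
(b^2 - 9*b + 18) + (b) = b^2 - 8*b + 18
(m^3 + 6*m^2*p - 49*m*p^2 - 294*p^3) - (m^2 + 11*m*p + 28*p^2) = m^3 + 6*m^2*p - m^2 - 49*m*p^2 - 11*m*p - 294*p^3 - 28*p^2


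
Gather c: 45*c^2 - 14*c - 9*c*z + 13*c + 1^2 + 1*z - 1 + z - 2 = 45*c^2 + c*(-9*z - 1) + 2*z - 2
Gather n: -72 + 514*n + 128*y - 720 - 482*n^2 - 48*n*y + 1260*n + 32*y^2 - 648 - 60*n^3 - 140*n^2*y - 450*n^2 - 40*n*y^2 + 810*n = -60*n^3 + n^2*(-140*y - 932) + n*(-40*y^2 - 48*y + 2584) + 32*y^2 + 128*y - 1440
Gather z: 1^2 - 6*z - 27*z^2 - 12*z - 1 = -27*z^2 - 18*z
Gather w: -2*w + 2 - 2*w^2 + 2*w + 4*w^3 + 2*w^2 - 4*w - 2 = 4*w^3 - 4*w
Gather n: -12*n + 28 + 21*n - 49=9*n - 21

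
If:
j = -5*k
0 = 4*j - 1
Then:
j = 1/4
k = -1/20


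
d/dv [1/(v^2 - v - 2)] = (1 - 2*v)/(-v^2 + v + 2)^2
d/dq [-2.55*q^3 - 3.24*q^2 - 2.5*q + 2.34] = -7.65*q^2 - 6.48*q - 2.5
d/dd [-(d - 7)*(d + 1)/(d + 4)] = (-d^2 - 8*d + 17)/(d^2 + 8*d + 16)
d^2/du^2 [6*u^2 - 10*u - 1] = 12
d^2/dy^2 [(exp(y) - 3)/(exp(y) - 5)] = 2*(exp(y) + 5)*exp(y)/(exp(3*y) - 15*exp(2*y) + 75*exp(y) - 125)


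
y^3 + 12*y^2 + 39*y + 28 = (y + 1)*(y + 4)*(y + 7)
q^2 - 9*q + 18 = (q - 6)*(q - 3)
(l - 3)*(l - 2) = l^2 - 5*l + 6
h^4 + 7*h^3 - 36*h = h*(h - 2)*(h + 3)*(h + 6)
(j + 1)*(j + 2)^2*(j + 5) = j^4 + 10*j^3 + 33*j^2 + 44*j + 20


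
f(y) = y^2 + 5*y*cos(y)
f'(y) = -5*y*sin(y) + 2*y + 5*cos(y)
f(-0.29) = -1.31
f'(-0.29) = 3.80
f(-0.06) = -0.30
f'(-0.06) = 4.85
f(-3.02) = 24.11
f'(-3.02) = -12.83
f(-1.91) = 6.83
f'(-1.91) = -14.49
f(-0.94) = -1.89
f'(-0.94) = -2.73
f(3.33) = -5.27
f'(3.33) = 4.87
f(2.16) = -1.34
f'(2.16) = -7.44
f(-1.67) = 3.62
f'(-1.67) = -12.14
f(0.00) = 0.00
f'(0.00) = 5.00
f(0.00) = 0.00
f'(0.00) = 5.00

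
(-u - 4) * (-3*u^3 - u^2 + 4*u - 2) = 3*u^4 + 13*u^3 - 14*u + 8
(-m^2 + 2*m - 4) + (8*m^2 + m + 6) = 7*m^2 + 3*m + 2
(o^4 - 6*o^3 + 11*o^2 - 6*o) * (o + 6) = o^5 - 25*o^3 + 60*o^2 - 36*o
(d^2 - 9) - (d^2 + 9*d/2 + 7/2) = -9*d/2 - 25/2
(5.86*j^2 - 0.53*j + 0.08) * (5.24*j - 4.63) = 30.7064*j^3 - 29.909*j^2 + 2.8731*j - 0.3704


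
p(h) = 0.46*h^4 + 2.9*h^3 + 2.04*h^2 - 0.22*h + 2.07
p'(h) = 1.84*h^3 + 8.7*h^2 + 4.08*h - 0.22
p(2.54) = 81.34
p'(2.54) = 96.42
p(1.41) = 15.76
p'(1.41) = 27.99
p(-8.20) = 621.84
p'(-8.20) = -463.21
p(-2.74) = -15.74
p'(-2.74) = 16.07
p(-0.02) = 2.08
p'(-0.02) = -0.30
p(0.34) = 2.35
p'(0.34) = 2.25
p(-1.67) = -1.80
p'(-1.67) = 8.66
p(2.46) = 73.89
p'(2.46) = 89.86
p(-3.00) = -19.95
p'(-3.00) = 16.16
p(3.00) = 135.33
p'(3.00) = 140.00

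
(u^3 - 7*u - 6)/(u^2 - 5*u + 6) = (u^2 + 3*u + 2)/(u - 2)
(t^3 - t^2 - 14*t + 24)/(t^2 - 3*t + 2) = (t^2 + t - 12)/(t - 1)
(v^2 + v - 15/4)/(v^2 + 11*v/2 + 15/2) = (v - 3/2)/(v + 3)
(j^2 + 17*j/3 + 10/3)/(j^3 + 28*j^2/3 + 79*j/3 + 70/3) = (3*j + 2)/(3*j^2 + 13*j + 14)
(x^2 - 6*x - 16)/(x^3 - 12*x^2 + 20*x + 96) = 1/(x - 6)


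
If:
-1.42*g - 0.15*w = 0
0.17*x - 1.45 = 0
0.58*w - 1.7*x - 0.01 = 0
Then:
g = -2.64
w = 25.02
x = 8.53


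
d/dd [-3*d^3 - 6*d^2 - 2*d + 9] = -9*d^2 - 12*d - 2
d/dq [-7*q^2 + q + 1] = 1 - 14*q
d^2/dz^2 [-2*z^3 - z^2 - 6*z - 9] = -12*z - 2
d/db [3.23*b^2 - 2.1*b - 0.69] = 6.46*b - 2.1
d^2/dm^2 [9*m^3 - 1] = 54*m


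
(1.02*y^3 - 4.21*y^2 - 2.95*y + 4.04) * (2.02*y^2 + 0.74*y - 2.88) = 2.0604*y^5 - 7.7494*y^4 - 12.012*y^3 + 18.1026*y^2 + 11.4856*y - 11.6352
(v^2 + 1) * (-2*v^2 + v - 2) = -2*v^4 + v^3 - 4*v^2 + v - 2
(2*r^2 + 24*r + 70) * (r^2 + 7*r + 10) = 2*r^4 + 38*r^3 + 258*r^2 + 730*r + 700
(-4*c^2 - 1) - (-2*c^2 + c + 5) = -2*c^2 - c - 6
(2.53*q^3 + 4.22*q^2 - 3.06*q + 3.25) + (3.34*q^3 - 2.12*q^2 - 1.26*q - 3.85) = 5.87*q^3 + 2.1*q^2 - 4.32*q - 0.6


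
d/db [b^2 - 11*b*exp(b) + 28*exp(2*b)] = -11*b*exp(b) + 2*b + 56*exp(2*b) - 11*exp(b)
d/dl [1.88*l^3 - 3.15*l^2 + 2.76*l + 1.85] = 5.64*l^2 - 6.3*l + 2.76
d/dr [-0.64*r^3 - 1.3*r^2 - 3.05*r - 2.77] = -1.92*r^2 - 2.6*r - 3.05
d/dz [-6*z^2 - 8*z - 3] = -12*z - 8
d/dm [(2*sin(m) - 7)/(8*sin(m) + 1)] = 58*cos(m)/(8*sin(m) + 1)^2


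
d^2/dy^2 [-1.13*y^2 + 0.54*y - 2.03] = -2.26000000000000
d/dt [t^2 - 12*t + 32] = 2*t - 12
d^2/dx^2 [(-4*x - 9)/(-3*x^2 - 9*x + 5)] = 18*((2*x + 3)^2*(4*x + 9) - (4*x + 7)*(3*x^2 + 9*x - 5))/(3*x^2 + 9*x - 5)^3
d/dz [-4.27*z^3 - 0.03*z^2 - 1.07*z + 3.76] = -12.81*z^2 - 0.06*z - 1.07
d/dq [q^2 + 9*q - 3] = 2*q + 9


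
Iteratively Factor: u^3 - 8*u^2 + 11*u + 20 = (u + 1)*(u^2 - 9*u + 20) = (u - 4)*(u + 1)*(u - 5)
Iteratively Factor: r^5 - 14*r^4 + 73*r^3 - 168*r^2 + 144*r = (r - 4)*(r^4 - 10*r^3 + 33*r^2 - 36*r) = (r - 4)*(r - 3)*(r^3 - 7*r^2 + 12*r) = (r - 4)^2*(r - 3)*(r^2 - 3*r) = r*(r - 4)^2*(r - 3)*(r - 3)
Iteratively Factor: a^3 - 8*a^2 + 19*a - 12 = (a - 3)*(a^2 - 5*a + 4) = (a - 3)*(a - 1)*(a - 4)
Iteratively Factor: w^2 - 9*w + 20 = (w - 5)*(w - 4)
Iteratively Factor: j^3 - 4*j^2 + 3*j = (j - 3)*(j^2 - j) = (j - 3)*(j - 1)*(j)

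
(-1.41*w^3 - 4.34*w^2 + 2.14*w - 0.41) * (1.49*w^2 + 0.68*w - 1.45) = -2.1009*w^5 - 7.4254*w^4 + 2.2819*w^3 + 7.1373*w^2 - 3.3818*w + 0.5945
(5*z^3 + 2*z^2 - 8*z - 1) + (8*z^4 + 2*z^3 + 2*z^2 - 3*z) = 8*z^4 + 7*z^3 + 4*z^2 - 11*z - 1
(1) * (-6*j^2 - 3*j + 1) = -6*j^2 - 3*j + 1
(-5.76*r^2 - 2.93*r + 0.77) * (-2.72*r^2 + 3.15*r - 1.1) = 15.6672*r^4 - 10.1744*r^3 - 4.9879*r^2 + 5.6485*r - 0.847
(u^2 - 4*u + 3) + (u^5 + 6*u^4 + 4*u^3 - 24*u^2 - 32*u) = u^5 + 6*u^4 + 4*u^3 - 23*u^2 - 36*u + 3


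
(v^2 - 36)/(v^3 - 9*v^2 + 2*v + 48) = (v^2 - 36)/(v^3 - 9*v^2 + 2*v + 48)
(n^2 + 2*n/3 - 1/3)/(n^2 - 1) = (n - 1/3)/(n - 1)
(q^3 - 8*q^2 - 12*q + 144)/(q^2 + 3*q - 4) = (q^2 - 12*q + 36)/(q - 1)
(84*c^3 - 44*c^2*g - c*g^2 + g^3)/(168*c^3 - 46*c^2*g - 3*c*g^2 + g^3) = (2*c - g)/(4*c - g)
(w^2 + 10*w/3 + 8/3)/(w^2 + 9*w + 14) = (w + 4/3)/(w + 7)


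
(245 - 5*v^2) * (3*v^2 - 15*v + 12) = -15*v^4 + 75*v^3 + 675*v^2 - 3675*v + 2940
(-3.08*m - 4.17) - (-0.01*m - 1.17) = -3.07*m - 3.0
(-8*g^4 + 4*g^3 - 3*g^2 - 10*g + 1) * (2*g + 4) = -16*g^5 - 24*g^4 + 10*g^3 - 32*g^2 - 38*g + 4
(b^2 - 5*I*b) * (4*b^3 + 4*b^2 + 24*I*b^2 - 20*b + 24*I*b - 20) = 4*b^5 + 4*b^4 + 4*I*b^4 + 100*b^3 + 4*I*b^3 + 100*b^2 + 100*I*b^2 + 100*I*b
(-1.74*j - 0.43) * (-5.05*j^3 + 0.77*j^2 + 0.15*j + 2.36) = 8.787*j^4 + 0.8317*j^3 - 0.5921*j^2 - 4.1709*j - 1.0148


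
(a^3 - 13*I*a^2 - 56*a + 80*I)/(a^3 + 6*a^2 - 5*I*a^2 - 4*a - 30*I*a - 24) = (a^2 - 9*I*a - 20)/(a^2 + a*(6 - I) - 6*I)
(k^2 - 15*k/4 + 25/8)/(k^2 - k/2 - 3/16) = 2*(-8*k^2 + 30*k - 25)/(-16*k^2 + 8*k + 3)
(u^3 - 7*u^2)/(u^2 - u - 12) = u^2*(7 - u)/(-u^2 + u + 12)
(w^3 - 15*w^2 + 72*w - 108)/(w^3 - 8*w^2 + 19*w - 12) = (w^2 - 12*w + 36)/(w^2 - 5*w + 4)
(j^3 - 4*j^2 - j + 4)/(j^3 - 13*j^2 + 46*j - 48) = (j^3 - 4*j^2 - j + 4)/(j^3 - 13*j^2 + 46*j - 48)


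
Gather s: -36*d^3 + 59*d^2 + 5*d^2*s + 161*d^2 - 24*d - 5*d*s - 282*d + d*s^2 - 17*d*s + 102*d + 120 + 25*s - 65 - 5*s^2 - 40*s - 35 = -36*d^3 + 220*d^2 - 204*d + s^2*(d - 5) + s*(5*d^2 - 22*d - 15) + 20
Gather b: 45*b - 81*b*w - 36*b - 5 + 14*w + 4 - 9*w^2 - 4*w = b*(9 - 81*w) - 9*w^2 + 10*w - 1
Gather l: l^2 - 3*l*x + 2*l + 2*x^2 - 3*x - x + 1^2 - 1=l^2 + l*(2 - 3*x) + 2*x^2 - 4*x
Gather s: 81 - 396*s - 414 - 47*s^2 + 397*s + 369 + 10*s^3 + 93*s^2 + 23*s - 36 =10*s^3 + 46*s^2 + 24*s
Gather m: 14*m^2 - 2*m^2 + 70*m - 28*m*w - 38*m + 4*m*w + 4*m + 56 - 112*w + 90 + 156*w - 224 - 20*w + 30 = 12*m^2 + m*(36 - 24*w) + 24*w - 48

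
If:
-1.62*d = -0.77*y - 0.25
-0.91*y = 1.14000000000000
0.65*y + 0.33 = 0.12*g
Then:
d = -0.44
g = -4.04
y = -1.25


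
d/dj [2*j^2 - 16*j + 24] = 4*j - 16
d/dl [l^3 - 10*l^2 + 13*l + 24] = 3*l^2 - 20*l + 13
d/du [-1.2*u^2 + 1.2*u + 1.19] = 1.2 - 2.4*u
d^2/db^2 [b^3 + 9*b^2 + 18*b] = 6*b + 18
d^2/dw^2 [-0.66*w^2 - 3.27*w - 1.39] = -1.32000000000000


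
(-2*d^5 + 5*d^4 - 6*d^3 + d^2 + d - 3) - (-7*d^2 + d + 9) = -2*d^5 + 5*d^4 - 6*d^3 + 8*d^2 - 12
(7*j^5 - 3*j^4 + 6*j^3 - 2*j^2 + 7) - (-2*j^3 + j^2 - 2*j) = 7*j^5 - 3*j^4 + 8*j^3 - 3*j^2 + 2*j + 7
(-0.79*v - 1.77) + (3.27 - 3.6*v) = 1.5 - 4.39*v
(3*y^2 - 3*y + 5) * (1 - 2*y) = -6*y^3 + 9*y^2 - 13*y + 5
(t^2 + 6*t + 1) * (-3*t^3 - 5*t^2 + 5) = -3*t^5 - 23*t^4 - 33*t^3 + 30*t + 5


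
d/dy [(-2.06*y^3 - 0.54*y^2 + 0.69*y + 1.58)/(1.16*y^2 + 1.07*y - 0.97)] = (-2.3896*y^4 - 4.4084*y^3 + 4.6164*y^2 - 2.618*y - 2.3599)/(1.3456*y^4 + 2.4824*y^3 - 1.1055*y^2 - 2.0758*y + 0.9409)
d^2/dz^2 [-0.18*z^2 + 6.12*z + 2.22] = -0.360000000000000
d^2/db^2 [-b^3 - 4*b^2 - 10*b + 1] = -6*b - 8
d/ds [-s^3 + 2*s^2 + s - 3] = -3*s^2 + 4*s + 1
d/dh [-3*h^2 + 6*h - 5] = 6 - 6*h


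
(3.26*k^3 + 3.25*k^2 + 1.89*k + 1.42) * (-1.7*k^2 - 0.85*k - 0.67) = -5.542*k^5 - 8.296*k^4 - 8.1597*k^3 - 6.198*k^2 - 2.4733*k - 0.9514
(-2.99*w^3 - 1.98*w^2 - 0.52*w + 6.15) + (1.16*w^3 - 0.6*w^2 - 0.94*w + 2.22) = -1.83*w^3 - 2.58*w^2 - 1.46*w + 8.37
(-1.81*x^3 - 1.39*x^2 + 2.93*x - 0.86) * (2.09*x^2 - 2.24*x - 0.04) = -3.7829*x^5 + 1.1493*x^4 + 9.3097*x^3 - 8.305*x^2 + 1.8092*x + 0.0344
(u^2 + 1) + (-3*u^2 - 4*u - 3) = -2*u^2 - 4*u - 2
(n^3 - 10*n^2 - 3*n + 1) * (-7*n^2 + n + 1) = -7*n^5 + 71*n^4 + 12*n^3 - 20*n^2 - 2*n + 1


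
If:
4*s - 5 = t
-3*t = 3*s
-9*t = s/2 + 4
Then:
No Solution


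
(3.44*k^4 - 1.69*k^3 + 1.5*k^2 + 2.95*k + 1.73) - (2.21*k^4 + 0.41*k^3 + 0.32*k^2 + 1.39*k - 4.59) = 1.23*k^4 - 2.1*k^3 + 1.18*k^2 + 1.56*k + 6.32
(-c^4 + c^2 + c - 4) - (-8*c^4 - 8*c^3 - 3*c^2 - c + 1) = 7*c^4 + 8*c^3 + 4*c^2 + 2*c - 5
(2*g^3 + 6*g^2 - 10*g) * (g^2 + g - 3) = 2*g^5 + 8*g^4 - 10*g^3 - 28*g^2 + 30*g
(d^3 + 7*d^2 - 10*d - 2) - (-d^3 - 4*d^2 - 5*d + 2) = 2*d^3 + 11*d^2 - 5*d - 4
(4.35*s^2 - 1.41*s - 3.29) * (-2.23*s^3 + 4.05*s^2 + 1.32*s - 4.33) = -9.7005*s^5 + 20.7618*s^4 + 7.3682*s^3 - 34.0212*s^2 + 1.7625*s + 14.2457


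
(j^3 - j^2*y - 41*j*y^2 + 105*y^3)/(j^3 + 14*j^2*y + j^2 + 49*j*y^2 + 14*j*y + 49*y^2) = (j^2 - 8*j*y + 15*y^2)/(j^2 + 7*j*y + j + 7*y)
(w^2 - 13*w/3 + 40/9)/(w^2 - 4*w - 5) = (-9*w^2 + 39*w - 40)/(9*(-w^2 + 4*w + 5))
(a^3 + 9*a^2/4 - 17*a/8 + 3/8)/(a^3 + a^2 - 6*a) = (8*a^2 - 6*a + 1)/(8*a*(a - 2))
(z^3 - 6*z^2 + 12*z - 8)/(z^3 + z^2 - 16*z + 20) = (z - 2)/(z + 5)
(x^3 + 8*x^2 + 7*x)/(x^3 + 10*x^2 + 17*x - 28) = x*(x + 1)/(x^2 + 3*x - 4)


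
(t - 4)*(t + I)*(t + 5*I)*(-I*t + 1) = -I*t^4 + 7*t^3 + 4*I*t^3 - 28*t^2 + 11*I*t^2 - 5*t - 44*I*t + 20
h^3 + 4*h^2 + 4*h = h*(h + 2)^2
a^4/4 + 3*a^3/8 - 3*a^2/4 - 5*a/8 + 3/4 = (a/4 + 1/2)*(a - 1)^2*(a + 3/2)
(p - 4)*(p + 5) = p^2 + p - 20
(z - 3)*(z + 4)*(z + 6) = z^3 + 7*z^2 - 6*z - 72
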